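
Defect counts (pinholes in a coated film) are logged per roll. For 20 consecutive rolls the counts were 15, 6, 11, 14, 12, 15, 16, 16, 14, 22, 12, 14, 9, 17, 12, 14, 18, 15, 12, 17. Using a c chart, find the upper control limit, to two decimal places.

c̄ = (15 + 6 + 11 + 14 + 12 + 15 + 16 + 16 + 14 + 22 + 12 + 14 + 9 + 17 + 12 + 14 + 18 + 15 + 12 + 17) / 20 = 281 / 20 = 14.0500
UCL = c̄ + 3√c̄ = 14.0500 + 3 × √14.0500 = 14.0500 + 3 × 3.7483 = 25.2950

25.29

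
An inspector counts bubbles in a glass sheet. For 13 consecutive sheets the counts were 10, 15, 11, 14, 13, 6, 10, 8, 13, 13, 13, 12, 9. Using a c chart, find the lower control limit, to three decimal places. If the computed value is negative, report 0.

1.220

c̄ = (10 + 15 + 11 + 14 + 13 + 6 + 10 + 8 + 13 + 13 + 13 + 12 + 9) / 13 = 147 / 13 = 11.3077
LCL = c̄ − 3√c̄ = 11.3077 − 3 × 3.3627 = 1.2196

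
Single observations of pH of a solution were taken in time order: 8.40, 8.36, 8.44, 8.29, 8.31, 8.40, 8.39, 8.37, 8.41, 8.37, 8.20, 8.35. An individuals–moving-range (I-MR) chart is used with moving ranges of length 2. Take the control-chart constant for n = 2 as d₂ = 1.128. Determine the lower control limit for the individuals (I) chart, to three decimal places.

X̄ = (8.40 + 8.36 + 8.44 + 8.29 + 8.31 + 8.40 + 8.39 + 8.37 + 8.41 + 8.37 + 8.20 + 8.35) / 12 = 8.3575
Moving ranges: 0.04, 0.08, 0.15, 0.02, 0.09, 0.01, 0.02, 0.04, 0.04, 0.17, 0.15; M̄R̄ = 0.8100 / 11 = 0.0736
LCL = X̄ − 3·M̄R̄/d₂ = 8.3575 − 3 × 0.0736 / 1.128 = 8.1617

8.162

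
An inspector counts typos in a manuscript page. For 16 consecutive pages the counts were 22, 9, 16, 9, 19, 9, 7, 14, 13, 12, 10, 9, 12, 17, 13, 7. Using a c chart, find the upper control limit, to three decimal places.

c̄ = (22 + 9 + 16 + 9 + 19 + 9 + 7 + 14 + 13 + 12 + 10 + 9 + 12 + 17 + 13 + 7) / 16 = 198 / 16 = 12.3750
UCL = c̄ + 3√c̄ = 12.3750 + 3 × √12.3750 = 12.3750 + 3 × 3.5178 = 22.9284

22.928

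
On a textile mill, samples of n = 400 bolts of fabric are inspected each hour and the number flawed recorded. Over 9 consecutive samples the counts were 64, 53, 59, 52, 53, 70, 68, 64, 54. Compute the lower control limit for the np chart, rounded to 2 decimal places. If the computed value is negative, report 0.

p̄ = Σdᵢ / (k·n) = 537 / (9 × 400) = 0.14917
LCL = np̄ − 3·√(np̄(1−p̄)) = 59.6667 − 3 × 7.1251 = 38.2915

38.29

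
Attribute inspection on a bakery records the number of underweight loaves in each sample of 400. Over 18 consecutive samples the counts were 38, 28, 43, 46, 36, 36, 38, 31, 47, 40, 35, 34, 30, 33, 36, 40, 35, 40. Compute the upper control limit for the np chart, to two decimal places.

54.38

p̄ = Σdᵢ / (k·n) = 666 / (18 × 400) = 0.09250
UCL = np̄ + 3·√(np̄(1−p̄)) = 37.0000 + 3 × √(37.0000×0.90750) = 37.0000 + 3 × 5.7946 = 54.3838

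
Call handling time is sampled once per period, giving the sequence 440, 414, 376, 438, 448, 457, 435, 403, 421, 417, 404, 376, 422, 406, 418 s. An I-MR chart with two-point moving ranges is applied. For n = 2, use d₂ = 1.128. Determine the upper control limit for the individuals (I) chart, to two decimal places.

482.16

X̄ = (440 + 414 + 376 + 438 + 448 + 457 + 435 + 403 + 421 + 417 + 404 + 376 + 422 + 406 + 418) / 15 = 418.3333
Moving ranges: 26, 38, 62, 10, 9, 22, 32, 18, 4, 13, 28, 46, 16, 12; M̄R̄ = 336.0000 / 14 = 24.0000
UCL = X̄ + 3·M̄R̄/d₂ = 418.3333 + 3 × 24.0000 / 1.128 = 482.1631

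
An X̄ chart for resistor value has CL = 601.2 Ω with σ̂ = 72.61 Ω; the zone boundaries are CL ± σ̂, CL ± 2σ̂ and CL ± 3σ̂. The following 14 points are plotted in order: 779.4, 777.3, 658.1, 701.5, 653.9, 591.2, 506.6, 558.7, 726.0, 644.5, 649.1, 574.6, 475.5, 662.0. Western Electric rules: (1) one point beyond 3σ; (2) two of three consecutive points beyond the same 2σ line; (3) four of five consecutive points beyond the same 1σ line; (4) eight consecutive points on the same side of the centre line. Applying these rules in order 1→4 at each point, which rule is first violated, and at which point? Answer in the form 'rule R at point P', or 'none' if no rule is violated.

Zone of each point (C = within 1σ̂, B = 1σ̂–2σ̂, A = 2σ̂–3σ̂, * = beyond 3σ̂; sign = side of CL): 1:+A, 2:+A, 3:+C, 4:+B, 5:+C, 6:-C, 7:-B, 8:-C, 9:+B, 10:+C, 11:+C, 12:-C, 13:-B, 14:+C
Rule 2 (two of three consecutive points beyond the same 2σ limit) is satisfied at point 2.

rule 2 at point 2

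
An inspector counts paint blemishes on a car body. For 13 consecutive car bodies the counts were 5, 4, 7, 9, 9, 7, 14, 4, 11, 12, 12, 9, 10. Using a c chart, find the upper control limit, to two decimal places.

c̄ = (5 + 4 + 7 + 9 + 9 + 7 + 14 + 4 + 11 + 12 + 12 + 9 + 10) / 13 = 113 / 13 = 8.6923
UCL = c̄ + 3√c̄ = 8.6923 + 3 × √8.6923 = 8.6923 + 3 × 2.9483 = 17.5371

17.54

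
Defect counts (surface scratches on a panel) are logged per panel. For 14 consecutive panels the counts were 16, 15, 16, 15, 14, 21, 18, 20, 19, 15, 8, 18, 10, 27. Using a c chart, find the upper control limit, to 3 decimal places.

28.784

c̄ = (16 + 15 + 16 + 15 + 14 + 21 + 18 + 20 + 19 + 15 + 8 + 18 + 10 + 27) / 14 = 232 / 14 = 16.5714
UCL = c̄ + 3√c̄ = 16.5714 + 3 × √16.5714 = 16.5714 + 3 × 4.0708 = 28.7838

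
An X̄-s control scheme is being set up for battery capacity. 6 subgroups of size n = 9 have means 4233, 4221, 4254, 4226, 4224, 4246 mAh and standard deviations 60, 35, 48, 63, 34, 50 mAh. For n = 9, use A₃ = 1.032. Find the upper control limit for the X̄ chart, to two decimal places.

4283.88

X̄̄ = (4233 + 4221 + 4254 + 4226 + 4224 + 4246) / 6 = 4234.0000
s̄ = (60 + 35 + 48 + 63 + 34 + 50) / 6 = 48.3333
UCL = X̄̄ + A₃·s̄ = 4234.0000 + 1.032 × 48.3333 = 4283.8800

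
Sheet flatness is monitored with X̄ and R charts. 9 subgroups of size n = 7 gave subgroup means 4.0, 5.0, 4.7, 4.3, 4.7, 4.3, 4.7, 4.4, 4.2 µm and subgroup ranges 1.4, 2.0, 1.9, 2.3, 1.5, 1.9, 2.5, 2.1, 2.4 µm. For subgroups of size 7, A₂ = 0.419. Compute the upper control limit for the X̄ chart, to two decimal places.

X̄̄ = (4.0 + 5.0 + 4.7 + 4.3 + 4.7 + 4.3 + 4.7 + 4.4 + 4.2) / 9 = 40.3000 / 9 = 4.4778
R̄ = (1.4 + 2.0 + 1.9 + 2.3 + 1.5 + 1.9 + 2.5 + 2.1 + 2.4) / 9 = 18.0000 / 9 = 2.0000
UCL = X̄̄ + A₂·R̄ = 4.4778 + 0.419 × 2.0000 = 5.3158

5.32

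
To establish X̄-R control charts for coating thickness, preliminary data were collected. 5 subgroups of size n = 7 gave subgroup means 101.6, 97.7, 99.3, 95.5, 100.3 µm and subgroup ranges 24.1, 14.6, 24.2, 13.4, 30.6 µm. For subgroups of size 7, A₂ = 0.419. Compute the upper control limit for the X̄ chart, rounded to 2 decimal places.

X̄̄ = (101.6 + 97.7 + 99.3 + 95.5 + 100.3) / 5 = 494.4000 / 5 = 98.8800
R̄ = (24.1 + 14.6 + 24.2 + 13.4 + 30.6) / 5 = 106.9000 / 5 = 21.3800
UCL = X̄̄ + A₂·R̄ = 98.8800 + 0.419 × 21.3800 = 107.8382

107.84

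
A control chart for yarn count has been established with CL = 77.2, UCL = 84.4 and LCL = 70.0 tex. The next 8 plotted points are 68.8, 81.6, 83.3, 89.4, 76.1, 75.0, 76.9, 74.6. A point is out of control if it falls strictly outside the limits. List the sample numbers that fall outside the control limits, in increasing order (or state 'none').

Compare each point to [70.0, 84.4]: sample 1 = 68.8 < LCL; sample 4 = 89.4 > UCL.

1, 4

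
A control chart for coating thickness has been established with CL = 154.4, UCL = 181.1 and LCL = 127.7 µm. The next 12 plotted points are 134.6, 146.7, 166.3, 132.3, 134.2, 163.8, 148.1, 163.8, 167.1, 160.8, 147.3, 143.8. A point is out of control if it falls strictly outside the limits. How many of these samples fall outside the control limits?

All 12 points lie within [127.7, 181.1].

0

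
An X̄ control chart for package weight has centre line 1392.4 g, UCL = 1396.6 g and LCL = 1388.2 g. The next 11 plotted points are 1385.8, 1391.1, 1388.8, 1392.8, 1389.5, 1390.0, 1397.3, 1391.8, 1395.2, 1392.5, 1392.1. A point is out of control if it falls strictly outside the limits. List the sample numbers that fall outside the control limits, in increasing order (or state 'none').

Compare each point to [1388.2, 1396.6]: sample 1 = 1385.8 < LCL; sample 7 = 1397.3 > UCL.

1, 7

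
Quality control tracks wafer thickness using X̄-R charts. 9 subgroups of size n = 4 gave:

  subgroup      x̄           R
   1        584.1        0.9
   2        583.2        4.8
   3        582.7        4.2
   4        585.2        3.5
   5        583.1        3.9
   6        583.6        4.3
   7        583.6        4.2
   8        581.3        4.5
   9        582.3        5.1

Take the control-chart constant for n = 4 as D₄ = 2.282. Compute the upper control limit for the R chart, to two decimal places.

R̄ = (0.9 + 4.8 + 4.2 + 3.5 + 3.9 + 4.3 + 4.2 + 4.5 + 5.1) / 9 = 35.4000 / 9 = 3.9333
UCL_R = D₄·R̄ = 2.282 × 3.9333 = 8.9759

8.98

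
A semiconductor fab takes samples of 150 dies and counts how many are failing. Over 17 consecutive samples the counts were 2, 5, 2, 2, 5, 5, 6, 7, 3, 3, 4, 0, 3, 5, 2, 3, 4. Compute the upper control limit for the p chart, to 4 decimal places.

0.0614

p̄ = Σdᵢ / (k·n) = 61 / (17 × 150) = 0.02392
UCL = p̄ + 3·√(p̄(1−p̄)/n) = 0.02392 + 3 × √(0.02392×0.97608/150) = 0.02392 + 3 × 0.01248 = 0.06135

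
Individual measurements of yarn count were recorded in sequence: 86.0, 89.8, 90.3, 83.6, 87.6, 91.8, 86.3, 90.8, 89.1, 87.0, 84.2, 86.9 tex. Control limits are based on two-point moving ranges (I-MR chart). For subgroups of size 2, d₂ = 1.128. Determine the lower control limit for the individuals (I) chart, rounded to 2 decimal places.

78.47

X̄ = (86.0 + 89.8 + 90.3 + 83.6 + 87.6 + 91.8 + 86.3 + 90.8 + 89.1 + 87.0 + 84.2 + 86.9) / 12 = 87.7833
Moving ranges: 3.8, 0.5, 6.7, 4.0, 4.2, 5.5, 4.5, 1.7, 2.1, 2.8, 2.7; M̄R̄ = 38.5000 / 11 = 3.5000
LCL = X̄ − 3·M̄R̄/d₂ = 87.7833 − 3 × 3.5000 / 1.128 = 78.4748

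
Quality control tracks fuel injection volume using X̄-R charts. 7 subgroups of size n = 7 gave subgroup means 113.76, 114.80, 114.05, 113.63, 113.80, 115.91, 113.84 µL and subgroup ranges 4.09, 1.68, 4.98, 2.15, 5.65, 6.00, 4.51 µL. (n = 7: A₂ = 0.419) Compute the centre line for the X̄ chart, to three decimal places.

X̄̄ = (113.76 + 114.80 + 114.05 + 113.63 + 113.80 + 115.91 + 113.84) / 7 = 799.7900 / 7 = 114.2557
CL = X̄̄ = 114.2557

114.256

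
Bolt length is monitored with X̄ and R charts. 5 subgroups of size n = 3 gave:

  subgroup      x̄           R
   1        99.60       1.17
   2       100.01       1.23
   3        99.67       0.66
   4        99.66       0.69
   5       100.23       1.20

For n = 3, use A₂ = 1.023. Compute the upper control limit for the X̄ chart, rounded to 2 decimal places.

100.85

X̄̄ = (99.60 + 100.01 + 99.67 + 99.66 + 100.23) / 5 = 499.1700 / 5 = 99.8340
R̄ = (1.17 + 1.23 + 0.66 + 0.69 + 1.20) / 5 = 4.9500 / 5 = 0.9900
UCL = X̄̄ + A₂·R̄ = 99.8340 + 1.023 × 0.9900 = 100.8468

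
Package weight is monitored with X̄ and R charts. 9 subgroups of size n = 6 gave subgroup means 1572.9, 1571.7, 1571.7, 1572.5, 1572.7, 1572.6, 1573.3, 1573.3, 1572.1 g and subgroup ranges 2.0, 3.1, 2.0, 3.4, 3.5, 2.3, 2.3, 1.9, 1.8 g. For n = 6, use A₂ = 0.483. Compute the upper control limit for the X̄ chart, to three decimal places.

1573.730

X̄̄ = (1572.9 + 1571.7 + 1571.7 + 1572.5 + 1572.7 + 1572.6 + 1573.3 + 1573.3 + 1572.1) / 9 = 14152.8000 / 9 = 1572.5333
R̄ = (2.0 + 3.1 + 2.0 + 3.4 + 3.5 + 2.3 + 2.3 + 1.9 + 1.8) / 9 = 22.3000 / 9 = 2.4778
UCL = X̄̄ + A₂·R̄ = 1572.5333 + 0.483 × 2.4778 = 1573.7301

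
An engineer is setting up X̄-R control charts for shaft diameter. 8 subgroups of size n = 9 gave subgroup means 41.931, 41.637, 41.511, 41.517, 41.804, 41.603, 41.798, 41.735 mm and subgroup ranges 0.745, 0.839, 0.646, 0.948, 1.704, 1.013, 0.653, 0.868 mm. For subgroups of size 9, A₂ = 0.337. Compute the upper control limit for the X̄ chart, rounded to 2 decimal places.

42.00

X̄̄ = (41.931 + 41.637 + 41.511 + 41.517 + 41.804 + 41.603 + 41.798 + 41.735) / 8 = 333.5360 / 8 = 41.6920
R̄ = (0.745 + 0.839 + 0.646 + 0.948 + 1.704 + 1.013 + 0.653 + 0.868) / 8 = 7.4160 / 8 = 0.9270
UCL = X̄̄ + A₂·R̄ = 41.6920 + 0.337 × 0.9270 = 42.0044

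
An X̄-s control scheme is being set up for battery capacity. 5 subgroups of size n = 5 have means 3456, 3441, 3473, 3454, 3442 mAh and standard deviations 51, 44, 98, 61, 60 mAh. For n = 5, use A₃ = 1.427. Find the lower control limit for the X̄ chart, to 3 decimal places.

X̄̄ = (3456 + 3441 + 3473 + 3454 + 3442) / 5 = 3453.2000
s̄ = (51 + 44 + 98 + 61 + 60) / 5 = 62.8000
LCL = X̄̄ − A₃·s̄ = 3453.2000 − 1.427 × 62.8000 = 3363.5844

3363.584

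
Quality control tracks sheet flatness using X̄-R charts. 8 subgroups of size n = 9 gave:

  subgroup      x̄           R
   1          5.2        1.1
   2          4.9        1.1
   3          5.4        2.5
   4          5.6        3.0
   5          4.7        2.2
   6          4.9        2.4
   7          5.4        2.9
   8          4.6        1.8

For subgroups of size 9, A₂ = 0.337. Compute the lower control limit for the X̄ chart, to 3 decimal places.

X̄̄ = (5.2 + 4.9 + 5.4 + 5.6 + 4.7 + 4.9 + 5.4 + 4.6) / 8 = 40.7000 / 8 = 5.0875
R̄ = (1.1 + 1.1 + 2.5 + 3.0 + 2.2 + 2.4 + 2.9 + 1.8) / 8 = 17.0000 / 8 = 2.1250
LCL = X̄̄ − A₂·R̄ = 5.0875 − 0.337 × 2.1250 = 4.3714

4.371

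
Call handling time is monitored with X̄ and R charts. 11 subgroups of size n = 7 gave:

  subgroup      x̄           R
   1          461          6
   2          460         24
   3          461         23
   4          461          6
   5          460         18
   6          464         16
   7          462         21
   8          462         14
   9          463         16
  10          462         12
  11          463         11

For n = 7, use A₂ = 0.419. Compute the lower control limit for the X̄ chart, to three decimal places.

455.366

X̄̄ = (461 + 460 + 461 + 461 + 460 + 464 + 462 + 462 + 463 + 462 + 463) / 11 = 5079.0000 / 11 = 461.7273
R̄ = (6 + 24 + 23 + 6 + 18 + 16 + 21 + 14 + 16 + 12 + 11) / 11 = 167.0000 / 11 = 15.1818
LCL = X̄̄ − A₂·R̄ = 461.7273 − 0.419 × 15.1818 = 455.3661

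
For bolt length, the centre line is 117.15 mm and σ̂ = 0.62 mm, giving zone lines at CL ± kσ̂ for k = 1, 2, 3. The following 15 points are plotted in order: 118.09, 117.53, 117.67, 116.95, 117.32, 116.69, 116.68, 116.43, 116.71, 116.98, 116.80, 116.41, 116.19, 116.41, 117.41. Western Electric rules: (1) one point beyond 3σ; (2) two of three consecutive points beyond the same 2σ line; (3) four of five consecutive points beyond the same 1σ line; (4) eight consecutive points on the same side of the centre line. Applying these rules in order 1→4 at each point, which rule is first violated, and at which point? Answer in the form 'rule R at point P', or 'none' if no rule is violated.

rule 4 at point 13

Zone of each point (C = within 1σ̂, B = 1σ̂–2σ̂, A = 2σ̂–3σ̂, * = beyond 3σ̂; sign = side of CL): 1:+B, 2:+C, 3:+C, 4:-C, 5:+C, 6:-C, 7:-C, 8:-B, 9:-C, 10:-C, 11:-C, 12:-B, 13:-B, 14:-B, 15:+C
Rule 4 (eight consecutive points on the same side of the centre line) is satisfied at point 13.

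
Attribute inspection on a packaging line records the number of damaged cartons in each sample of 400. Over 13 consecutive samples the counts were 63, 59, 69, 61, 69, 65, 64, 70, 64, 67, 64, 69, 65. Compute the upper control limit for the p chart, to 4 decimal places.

p̄ = Σdᵢ / (k·n) = 849 / (13 × 400) = 0.16327
UCL = p̄ + 3·√(p̄(1−p̄)/n) = 0.16327 + 3 × √(0.16327×0.83673/400) = 0.16327 + 3 × 0.01848 = 0.21871

0.2187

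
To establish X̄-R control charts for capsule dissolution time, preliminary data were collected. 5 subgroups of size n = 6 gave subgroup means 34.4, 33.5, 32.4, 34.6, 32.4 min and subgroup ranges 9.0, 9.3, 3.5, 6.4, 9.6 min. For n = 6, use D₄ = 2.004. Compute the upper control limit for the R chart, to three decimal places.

15.150

R̄ = (9.0 + 9.3 + 3.5 + 6.4 + 9.6) / 5 = 37.8000 / 5 = 7.5600
UCL_R = D₄·R̄ = 2.004 × 7.5600 = 15.1502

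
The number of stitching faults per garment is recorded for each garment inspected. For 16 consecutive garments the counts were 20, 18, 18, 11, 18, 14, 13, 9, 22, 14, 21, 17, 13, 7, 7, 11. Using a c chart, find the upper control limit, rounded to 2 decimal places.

c̄ = (20 + 18 + 18 + 11 + 18 + 14 + 13 + 9 + 22 + 14 + 21 + 17 + 13 + 7 + 7 + 11) / 16 = 233 / 16 = 14.5625
UCL = c̄ + 3√c̄ = 14.5625 + 3 × √14.5625 = 14.5625 + 3 × 3.8161 = 26.0108

26.01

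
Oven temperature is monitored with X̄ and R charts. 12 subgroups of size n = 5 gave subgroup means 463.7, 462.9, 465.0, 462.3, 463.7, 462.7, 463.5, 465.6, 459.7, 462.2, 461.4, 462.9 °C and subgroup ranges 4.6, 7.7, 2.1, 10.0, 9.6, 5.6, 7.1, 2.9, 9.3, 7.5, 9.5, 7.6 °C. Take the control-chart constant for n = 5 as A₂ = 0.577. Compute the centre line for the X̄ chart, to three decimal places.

462.967

X̄̄ = (463.7 + 462.9 + 465.0 + 462.3 + 463.7 + 462.7 + 463.5 + 465.6 + 459.7 + 462.2 + 461.4 + 462.9) / 12 = 5555.6000 / 12 = 462.9667
CL = X̄̄ = 462.9667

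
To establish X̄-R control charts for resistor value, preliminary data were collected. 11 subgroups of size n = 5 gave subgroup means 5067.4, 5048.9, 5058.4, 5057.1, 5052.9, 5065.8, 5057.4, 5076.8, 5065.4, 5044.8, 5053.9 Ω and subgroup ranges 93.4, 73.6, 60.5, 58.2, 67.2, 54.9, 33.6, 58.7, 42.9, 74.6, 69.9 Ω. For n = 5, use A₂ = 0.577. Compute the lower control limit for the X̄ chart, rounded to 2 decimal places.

X̄̄ = (5067.4 + 5048.9 + 5058.4 + 5057.1 + 5052.9 + 5065.8 + 5057.4 + 5076.8 + 5065.4 + 5044.8 + 5053.9) / 11 = 55648.8000 / 11 = 5058.9818
R̄ = (93.4 + 73.6 + 60.5 + 58.2 + 67.2 + 54.9 + 33.6 + 58.7 + 42.9 + 74.6 + 69.9) / 11 = 687.5000 / 11 = 62.5000
LCL = X̄̄ − A₂·R̄ = 5058.9818 − 0.577 × 62.5000 = 5022.9193

5022.92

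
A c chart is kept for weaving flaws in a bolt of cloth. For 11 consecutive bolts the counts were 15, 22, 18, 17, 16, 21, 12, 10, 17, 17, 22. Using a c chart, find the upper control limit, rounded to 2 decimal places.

c̄ = (15 + 22 + 18 + 17 + 16 + 21 + 12 + 10 + 17 + 17 + 22) / 11 = 187 / 11 = 17.0000
UCL = c̄ + 3√c̄ = 17.0000 + 3 × √17.0000 = 17.0000 + 3 × 4.1231 = 29.3693

29.37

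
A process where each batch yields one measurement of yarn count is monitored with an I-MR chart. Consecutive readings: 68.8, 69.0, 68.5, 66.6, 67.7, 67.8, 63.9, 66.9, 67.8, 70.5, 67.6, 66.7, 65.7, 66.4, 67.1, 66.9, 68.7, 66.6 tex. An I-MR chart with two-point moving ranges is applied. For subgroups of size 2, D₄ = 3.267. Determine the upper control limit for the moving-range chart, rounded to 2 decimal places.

4.73

Moving ranges: 0.2, 0.5, 1.9, 1.1, 0.1, 3.9, 3.0, 0.9, 2.7, 2.9, 0.9, 1.0, 0.7, 0.7, 0.2, 1.8, 2.1; M̄R̄ = 24.6000 / 17 = 1.4471
UCL_MR = D₄·M̄R̄ = 3.267 × 1.4471 = 4.7275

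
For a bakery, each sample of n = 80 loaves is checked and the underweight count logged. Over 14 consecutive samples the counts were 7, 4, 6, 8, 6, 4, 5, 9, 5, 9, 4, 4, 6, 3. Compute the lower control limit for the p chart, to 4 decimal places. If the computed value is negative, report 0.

p̄ = Σdᵢ / (k·n) = 80 / (14 × 80) = 0.07143
LCL = p̄ − 3·√(p̄(1−p̄)/n) = 0.07143 − 3 × 0.02879 = -0.01495 → 0 (negative, so LCL = 0)

0.0000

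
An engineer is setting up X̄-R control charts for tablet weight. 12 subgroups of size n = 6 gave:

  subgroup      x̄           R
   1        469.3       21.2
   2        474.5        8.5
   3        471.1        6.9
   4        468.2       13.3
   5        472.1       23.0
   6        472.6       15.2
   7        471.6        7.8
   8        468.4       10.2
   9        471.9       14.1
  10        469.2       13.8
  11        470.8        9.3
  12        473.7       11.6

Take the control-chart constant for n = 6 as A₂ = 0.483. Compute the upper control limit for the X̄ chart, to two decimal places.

477.35

X̄̄ = (469.3 + 474.5 + 471.1 + 468.2 + 472.1 + 472.6 + 471.6 + 468.4 + 471.9 + 469.2 + 470.8 + 473.7) / 12 = 5653.4000 / 12 = 471.1167
R̄ = (21.2 + 8.5 + 6.9 + 13.3 + 23.0 + 15.2 + 7.8 + 10.2 + 14.1 + 13.8 + 9.3 + 11.6) / 12 = 154.9000 / 12 = 12.9083
UCL = X̄̄ + A₂·R̄ = 471.1167 + 0.483 × 12.9083 = 477.3514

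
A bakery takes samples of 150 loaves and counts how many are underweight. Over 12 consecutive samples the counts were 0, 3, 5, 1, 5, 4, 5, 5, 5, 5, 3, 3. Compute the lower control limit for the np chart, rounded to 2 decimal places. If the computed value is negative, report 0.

0.00

p̄ = Σdᵢ / (k·n) = 44 / (12 × 150) = 0.02444
LCL = np̄ − 3·√(np̄(1−p̄)) = 3.6667 − 3 × 1.8913 = -2.0073 → 0 (negative, so LCL = 0)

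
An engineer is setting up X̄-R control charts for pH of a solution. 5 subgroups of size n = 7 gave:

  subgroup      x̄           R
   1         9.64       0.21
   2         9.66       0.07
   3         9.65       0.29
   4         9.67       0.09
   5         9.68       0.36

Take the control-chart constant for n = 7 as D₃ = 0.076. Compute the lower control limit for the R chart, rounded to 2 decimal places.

R̄ = (0.21 + 0.07 + 0.29 + 0.09 + 0.36) / 5 = 1.0200 / 5 = 0.2040
LCL_R = D₃·R̄ = 0.076 × 0.2040 = 0.0155

0.02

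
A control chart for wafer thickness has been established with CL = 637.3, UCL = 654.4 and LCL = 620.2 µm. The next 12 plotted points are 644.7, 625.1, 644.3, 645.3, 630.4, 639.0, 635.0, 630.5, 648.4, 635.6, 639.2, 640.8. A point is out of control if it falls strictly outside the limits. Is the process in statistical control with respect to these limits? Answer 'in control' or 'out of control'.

in control

All 12 points lie within [620.2, 654.4].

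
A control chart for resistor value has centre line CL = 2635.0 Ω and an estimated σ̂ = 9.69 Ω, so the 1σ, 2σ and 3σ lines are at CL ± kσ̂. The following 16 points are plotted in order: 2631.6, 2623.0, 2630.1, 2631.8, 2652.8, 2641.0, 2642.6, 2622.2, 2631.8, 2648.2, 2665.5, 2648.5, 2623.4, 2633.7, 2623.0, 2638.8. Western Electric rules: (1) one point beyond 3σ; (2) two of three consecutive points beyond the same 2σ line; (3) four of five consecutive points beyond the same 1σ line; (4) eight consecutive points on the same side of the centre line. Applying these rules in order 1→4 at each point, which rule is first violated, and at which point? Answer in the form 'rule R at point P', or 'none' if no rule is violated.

rule 1 at point 11

Zone of each point (C = within 1σ̂, B = 1σ̂–2σ̂, A = 2σ̂–3σ̂, * = beyond 3σ̂; sign = side of CL): 1:-C, 2:-B, 3:-C, 4:-C, 5:+B, 6:+C, 7:+C, 8:-B, 9:-C, 10:+B, 11:+*, 12:+B, 13:-B, 14:-C, 15:-B, 16:+C
Rule 1 (one point beyond the 3σ limits) is satisfied at point 11.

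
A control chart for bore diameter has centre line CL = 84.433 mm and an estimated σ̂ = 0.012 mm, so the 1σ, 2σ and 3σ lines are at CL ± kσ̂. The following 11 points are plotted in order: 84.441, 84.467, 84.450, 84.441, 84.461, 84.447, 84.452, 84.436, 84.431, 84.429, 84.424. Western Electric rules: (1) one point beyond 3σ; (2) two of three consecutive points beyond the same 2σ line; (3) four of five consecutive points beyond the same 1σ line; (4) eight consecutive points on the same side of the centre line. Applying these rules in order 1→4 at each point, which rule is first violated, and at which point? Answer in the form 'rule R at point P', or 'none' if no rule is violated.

Zone of each point (C = within 1σ̂, B = 1σ̂–2σ̂, A = 2σ̂–3σ̂, * = beyond 3σ̂; sign = side of CL): 1:+C, 2:+A, 3:+B, 4:+C, 5:+A, 6:+B, 7:+B, 8:+C, 9:-C, 10:-C, 11:-C
Rule 3 (four of five consecutive points beyond the same 1σ limit) is satisfied at point 6.

rule 3 at point 6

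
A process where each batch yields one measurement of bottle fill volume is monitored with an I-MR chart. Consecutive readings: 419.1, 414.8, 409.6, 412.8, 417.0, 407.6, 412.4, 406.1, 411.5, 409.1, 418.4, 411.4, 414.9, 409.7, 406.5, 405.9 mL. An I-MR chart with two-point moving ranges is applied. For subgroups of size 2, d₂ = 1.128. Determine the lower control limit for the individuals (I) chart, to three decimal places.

X̄ = (419.1 + 414.8 + 409.6 + 412.8 + 417.0 + 407.6 + 412.4 + 406.1 + 411.5 + 409.1 + 418.4 + 411.4 + 414.9 + 409.7 + 406.5 + 405.9) / 16 = 411.6750
Moving ranges: 4.3, 5.2, 3.2, 4.2, 9.4, 4.8, 6.3, 5.4, 2.4, 9.3, 7.0, 3.5, 5.2, 3.2, 0.6; M̄R̄ = 74.0000 / 15 = 4.9333
LCL = X̄ − 3·M̄R̄/d₂ = 411.6750 − 3 × 4.9333 / 1.128 = 398.5544

398.554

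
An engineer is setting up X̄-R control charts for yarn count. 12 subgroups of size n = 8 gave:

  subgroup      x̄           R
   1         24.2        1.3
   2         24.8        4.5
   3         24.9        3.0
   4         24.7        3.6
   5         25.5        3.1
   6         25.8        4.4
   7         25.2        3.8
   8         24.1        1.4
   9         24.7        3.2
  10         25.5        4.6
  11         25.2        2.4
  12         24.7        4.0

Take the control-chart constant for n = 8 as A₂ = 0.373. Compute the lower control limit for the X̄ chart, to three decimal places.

23.720

X̄̄ = (24.2 + 24.8 + 24.9 + 24.7 + 25.5 + 25.8 + 25.2 + 24.1 + 24.7 + 25.5 + 25.2 + 24.7) / 12 = 299.3000 / 12 = 24.9417
R̄ = (1.3 + 4.5 + 3.0 + 3.6 + 3.1 + 4.4 + 3.8 + 1.4 + 3.2 + 4.6 + 2.4 + 4.0) / 12 = 39.3000 / 12 = 3.2750
LCL = X̄̄ − A₂·R̄ = 24.9417 − 0.373 × 3.2750 = 23.7201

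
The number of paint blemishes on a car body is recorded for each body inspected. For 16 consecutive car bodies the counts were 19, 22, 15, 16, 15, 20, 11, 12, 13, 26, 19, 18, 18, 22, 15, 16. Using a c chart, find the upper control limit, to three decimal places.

29.795

c̄ = (19 + 22 + 15 + 16 + 15 + 20 + 11 + 12 + 13 + 26 + 19 + 18 + 18 + 22 + 15 + 16) / 16 = 277 / 16 = 17.3125
UCL = c̄ + 3√c̄ = 17.3125 + 3 × √17.3125 = 17.3125 + 3 × 4.1608 = 29.7950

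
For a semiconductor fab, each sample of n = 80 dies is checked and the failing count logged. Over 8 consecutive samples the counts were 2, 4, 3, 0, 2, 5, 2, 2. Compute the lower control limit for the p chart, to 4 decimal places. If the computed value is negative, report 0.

0.0000

p̄ = Σdᵢ / (k·n) = 20 / (8 × 80) = 0.03125
LCL = p̄ − 3·√(p̄(1−p̄)/n) = 0.03125 − 3 × 0.01945 = -0.02711 → 0 (negative, so LCL = 0)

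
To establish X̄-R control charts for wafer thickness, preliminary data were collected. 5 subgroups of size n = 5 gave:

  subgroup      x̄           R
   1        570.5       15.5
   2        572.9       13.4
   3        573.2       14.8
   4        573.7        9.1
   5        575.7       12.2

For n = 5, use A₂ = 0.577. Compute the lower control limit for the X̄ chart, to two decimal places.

565.70

X̄̄ = (570.5 + 572.9 + 573.2 + 573.7 + 575.7) / 5 = 2866.0000 / 5 = 573.2000
R̄ = (15.5 + 13.4 + 14.8 + 9.1 + 12.2) / 5 = 65.0000 / 5 = 13.0000
LCL = X̄̄ − A₂·R̄ = 573.2000 − 0.577 × 13.0000 = 565.6990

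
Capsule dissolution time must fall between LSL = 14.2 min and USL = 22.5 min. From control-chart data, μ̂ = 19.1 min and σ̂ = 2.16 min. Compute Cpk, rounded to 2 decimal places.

Cpu = (USL − μ̂) / (3σ̂) = (22.5 − 19.1) / (3 × 2.16) = 0.5247; Cpl = (μ̂ − LSL) / (3σ̂) = (19.1 − 14.2) / (3 × 2.16) = 0.7562; Cpk = min(Cpu, Cpl) = 0.5247

0.52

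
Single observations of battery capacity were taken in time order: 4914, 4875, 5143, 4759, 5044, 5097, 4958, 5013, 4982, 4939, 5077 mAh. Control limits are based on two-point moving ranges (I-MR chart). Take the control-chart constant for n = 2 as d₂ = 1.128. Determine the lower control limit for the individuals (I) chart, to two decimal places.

4600.26

X̄ = (4914 + 4875 + 5143 + 4759 + 5044 + 5097 + 4958 + 5013 + 4982 + 4939 + 5077) / 11 = 4981.9091
Moving ranges: 39, 268, 384, 285, 53, 139, 55, 31, 43, 138; M̄R̄ = 1435.0000 / 10 = 143.5000
LCL = X̄ − 3·M̄R̄/d₂ = 4981.9091 − 3 × 143.5000 / 1.128 = 4600.2602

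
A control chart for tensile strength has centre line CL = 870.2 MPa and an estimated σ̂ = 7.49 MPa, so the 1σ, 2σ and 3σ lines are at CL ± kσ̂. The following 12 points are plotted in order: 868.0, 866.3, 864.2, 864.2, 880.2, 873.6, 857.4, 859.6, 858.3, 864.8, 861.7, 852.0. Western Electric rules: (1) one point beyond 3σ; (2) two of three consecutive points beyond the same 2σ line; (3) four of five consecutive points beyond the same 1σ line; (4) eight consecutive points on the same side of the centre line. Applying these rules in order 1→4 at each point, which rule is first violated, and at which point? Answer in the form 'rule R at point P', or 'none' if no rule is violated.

Zone of each point (C = within 1σ̂, B = 1σ̂–2σ̂, A = 2σ̂–3σ̂, * = beyond 3σ̂; sign = side of CL): 1:-C, 2:-C, 3:-C, 4:-C, 5:+B, 6:+C, 7:-B, 8:-B, 9:-B, 10:-C, 11:-B, 12:-A
Rule 3 (four of five consecutive points beyond the same 1σ limit) is satisfied at point 11.

rule 3 at point 11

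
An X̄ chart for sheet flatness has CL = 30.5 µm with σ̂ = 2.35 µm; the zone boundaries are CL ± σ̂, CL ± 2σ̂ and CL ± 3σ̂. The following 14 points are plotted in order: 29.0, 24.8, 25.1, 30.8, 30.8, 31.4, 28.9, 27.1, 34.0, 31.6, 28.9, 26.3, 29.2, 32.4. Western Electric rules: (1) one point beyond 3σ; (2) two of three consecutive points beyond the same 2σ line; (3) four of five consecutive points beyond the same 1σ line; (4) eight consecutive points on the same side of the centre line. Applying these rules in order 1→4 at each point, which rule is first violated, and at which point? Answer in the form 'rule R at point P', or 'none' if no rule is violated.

Zone of each point (C = within 1σ̂, B = 1σ̂–2σ̂, A = 2σ̂–3σ̂, * = beyond 3σ̂; sign = side of CL): 1:-C, 2:-A, 3:-A, 4:+C, 5:+C, 6:+C, 7:-C, 8:-B, 9:+B, 10:+C, 11:-C, 12:-B, 13:-C, 14:+C
Rule 2 (two of three consecutive points beyond the same 2σ limit) is satisfied at point 3.

rule 2 at point 3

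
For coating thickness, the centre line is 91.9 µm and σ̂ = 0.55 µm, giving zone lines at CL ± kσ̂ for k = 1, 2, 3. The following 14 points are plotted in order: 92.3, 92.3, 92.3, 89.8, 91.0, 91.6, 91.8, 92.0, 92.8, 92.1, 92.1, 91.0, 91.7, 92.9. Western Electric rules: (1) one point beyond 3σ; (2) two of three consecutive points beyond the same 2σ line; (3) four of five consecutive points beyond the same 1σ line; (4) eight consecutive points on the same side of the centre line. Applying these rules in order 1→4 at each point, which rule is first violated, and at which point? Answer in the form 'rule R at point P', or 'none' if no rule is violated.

rule 1 at point 4

Zone of each point (C = within 1σ̂, B = 1σ̂–2σ̂, A = 2σ̂–3σ̂, * = beyond 3σ̂; sign = side of CL): 1:+C, 2:+C, 3:+C, 4:-*, 5:-B, 6:-C, 7:-C, 8:+C, 9:+B, 10:+C, 11:+C, 12:-B, 13:-C, 14:+B
Rule 1 (one point beyond the 3σ limits) is satisfied at point 4.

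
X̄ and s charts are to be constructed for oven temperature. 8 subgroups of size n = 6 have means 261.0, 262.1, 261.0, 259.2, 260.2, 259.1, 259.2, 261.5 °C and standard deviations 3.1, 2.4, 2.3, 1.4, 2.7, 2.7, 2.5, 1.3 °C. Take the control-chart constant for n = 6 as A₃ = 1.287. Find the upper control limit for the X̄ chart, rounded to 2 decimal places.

X̄̄ = (261.0 + 262.1 + 261.0 + 259.2 + 260.2 + 259.1 + 259.2 + 261.5) / 8 = 260.4125
s̄ = (3.1 + 2.4 + 2.3 + 1.4 + 2.7 + 2.7 + 2.5 + 1.3) / 8 = 2.3000
UCL = X̄̄ + A₃·s̄ = 260.4125 + 1.287 × 2.3000 = 263.3726

263.37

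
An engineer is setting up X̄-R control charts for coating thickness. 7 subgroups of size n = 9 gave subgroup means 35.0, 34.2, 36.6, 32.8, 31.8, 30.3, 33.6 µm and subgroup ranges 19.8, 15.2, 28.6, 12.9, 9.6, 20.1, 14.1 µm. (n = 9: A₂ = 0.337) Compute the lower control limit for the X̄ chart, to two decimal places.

27.68

X̄̄ = (35.0 + 34.2 + 36.6 + 32.8 + 31.8 + 30.3 + 33.6) / 7 = 234.3000 / 7 = 33.4714
R̄ = (19.8 + 15.2 + 28.6 + 12.9 + 9.6 + 20.1 + 14.1) / 7 = 120.3000 / 7 = 17.1857
LCL = X̄̄ − A₂·R̄ = 33.4714 − 0.337 × 17.1857 = 27.6798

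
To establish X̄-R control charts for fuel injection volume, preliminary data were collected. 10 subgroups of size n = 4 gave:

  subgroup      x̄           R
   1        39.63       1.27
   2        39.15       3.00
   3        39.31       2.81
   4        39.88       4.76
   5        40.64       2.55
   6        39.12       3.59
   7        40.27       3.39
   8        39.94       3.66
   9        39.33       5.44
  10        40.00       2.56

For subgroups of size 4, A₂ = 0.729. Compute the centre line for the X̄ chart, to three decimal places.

39.727

X̄̄ = (39.63 + 39.15 + 39.31 + 39.88 + 40.64 + 39.12 + 40.27 + 39.94 + 39.33 + 40.00) / 10 = 397.2700 / 10 = 39.7270
CL = X̄̄ = 39.7270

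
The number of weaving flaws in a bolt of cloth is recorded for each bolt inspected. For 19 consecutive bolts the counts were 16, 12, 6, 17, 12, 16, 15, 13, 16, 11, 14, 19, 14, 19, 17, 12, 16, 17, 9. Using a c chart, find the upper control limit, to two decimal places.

c̄ = (16 + 12 + 6 + 17 + 12 + 16 + 15 + 13 + 16 + 11 + 14 + 19 + 14 + 19 + 17 + 12 + 16 + 17 + 9) / 19 = 271 / 19 = 14.2632
UCL = c̄ + 3√c̄ = 14.2632 + 3 × √14.2632 = 14.2632 + 3 × 3.7767 = 25.5931

25.59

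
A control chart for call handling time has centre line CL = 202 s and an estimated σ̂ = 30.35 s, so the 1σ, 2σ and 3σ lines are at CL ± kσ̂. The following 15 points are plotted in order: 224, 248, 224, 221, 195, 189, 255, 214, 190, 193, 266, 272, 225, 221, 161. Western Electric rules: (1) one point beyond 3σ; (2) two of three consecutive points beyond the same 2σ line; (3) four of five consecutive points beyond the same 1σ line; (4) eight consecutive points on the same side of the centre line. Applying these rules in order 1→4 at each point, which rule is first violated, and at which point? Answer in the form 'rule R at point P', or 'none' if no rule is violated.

rule 2 at point 12

Zone of each point (C = within 1σ̂, B = 1σ̂–2σ̂, A = 2σ̂–3σ̂, * = beyond 3σ̂; sign = side of CL): 1:+C, 2:+B, 3:+C, 4:+C, 5:-C, 6:-C, 7:+B, 8:+C, 9:-C, 10:-C, 11:+A, 12:+A, 13:+C, 14:+C, 15:-B
Rule 2 (two of three consecutive points beyond the same 2σ limit) is satisfied at point 12.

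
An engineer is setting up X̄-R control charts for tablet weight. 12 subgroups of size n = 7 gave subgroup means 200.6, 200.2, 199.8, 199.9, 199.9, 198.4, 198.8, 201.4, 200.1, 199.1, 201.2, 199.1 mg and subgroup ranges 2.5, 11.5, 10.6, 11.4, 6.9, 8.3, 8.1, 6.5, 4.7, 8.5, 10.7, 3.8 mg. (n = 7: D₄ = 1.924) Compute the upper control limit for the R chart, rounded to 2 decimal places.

R̄ = (2.5 + 11.5 + 10.6 + 11.4 + 6.9 + 8.3 + 8.1 + 6.5 + 4.7 + 8.5 + 10.7 + 3.8) / 12 = 93.5000 / 12 = 7.7917
UCL_R = D₄·R̄ = 1.924 × 7.7917 = 14.9912

14.99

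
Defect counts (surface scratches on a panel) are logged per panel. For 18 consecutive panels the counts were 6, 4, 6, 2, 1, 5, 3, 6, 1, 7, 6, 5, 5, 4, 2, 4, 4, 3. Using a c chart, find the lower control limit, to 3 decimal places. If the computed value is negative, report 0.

c̄ = (6 + 4 + 6 + 2 + 1 + 5 + 3 + 6 + 1 + 7 + 6 + 5 + 5 + 4 + 2 + 4 + 4 + 3) / 18 = 74 / 18 = 4.1111
LCL = c̄ − 3√c̄ = 4.1111 − 3 × 2.0276 = -1.9717 → 0 (cannot be negative)

0.000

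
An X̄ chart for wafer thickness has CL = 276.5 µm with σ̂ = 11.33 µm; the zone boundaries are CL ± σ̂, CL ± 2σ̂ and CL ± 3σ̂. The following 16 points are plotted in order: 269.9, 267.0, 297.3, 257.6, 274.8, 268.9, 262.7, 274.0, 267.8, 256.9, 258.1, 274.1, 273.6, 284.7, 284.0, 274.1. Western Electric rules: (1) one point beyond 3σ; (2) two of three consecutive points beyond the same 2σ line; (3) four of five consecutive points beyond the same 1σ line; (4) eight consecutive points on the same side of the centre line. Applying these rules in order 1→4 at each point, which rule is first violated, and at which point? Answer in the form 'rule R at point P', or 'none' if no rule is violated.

Zone of each point (C = within 1σ̂, B = 1σ̂–2σ̂, A = 2σ̂–3σ̂, * = beyond 3σ̂; sign = side of CL): 1:-C, 2:-C, 3:+B, 4:-B, 5:-C, 6:-C, 7:-B, 8:-C, 9:-C, 10:-B, 11:-B, 12:-C, 13:-C, 14:+C, 15:+C, 16:-C
Rule 4 (eight consecutive points on the same side of the centre line) is satisfied at point 11.

rule 4 at point 11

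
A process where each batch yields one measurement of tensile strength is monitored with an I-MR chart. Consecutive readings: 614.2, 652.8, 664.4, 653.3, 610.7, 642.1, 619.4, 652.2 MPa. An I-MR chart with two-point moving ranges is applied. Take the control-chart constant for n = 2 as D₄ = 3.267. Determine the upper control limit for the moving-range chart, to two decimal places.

89.05

Moving ranges: 38.6, 11.6, 11.1, 42.6, 31.4, 22.7, 32.8; M̄R̄ = 190.8000 / 7 = 27.2571
UCL_MR = D₄·M̄R̄ = 3.267 × 27.2571 = 89.0491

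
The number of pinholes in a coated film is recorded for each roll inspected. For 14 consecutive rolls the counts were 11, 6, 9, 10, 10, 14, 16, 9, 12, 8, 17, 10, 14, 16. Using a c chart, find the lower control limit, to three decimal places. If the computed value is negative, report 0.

1.366

c̄ = (11 + 6 + 9 + 10 + 10 + 14 + 16 + 9 + 12 + 8 + 17 + 10 + 14 + 16) / 14 = 162 / 14 = 11.5714
LCL = c̄ − 3√c̄ = 11.5714 − 3 × 3.4017 = 1.3664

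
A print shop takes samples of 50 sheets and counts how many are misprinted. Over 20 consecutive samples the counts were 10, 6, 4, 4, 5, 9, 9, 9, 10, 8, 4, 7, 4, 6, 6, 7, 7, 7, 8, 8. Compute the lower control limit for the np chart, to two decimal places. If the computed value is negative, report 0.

0.00

p̄ = Σdᵢ / (k·n) = 138 / (20 × 50) = 0.13800
LCL = np̄ − 3·√(np̄(1−p̄)) = 6.9000 − 3 × 2.4388 = -0.4164 → 0 (negative, so LCL = 0)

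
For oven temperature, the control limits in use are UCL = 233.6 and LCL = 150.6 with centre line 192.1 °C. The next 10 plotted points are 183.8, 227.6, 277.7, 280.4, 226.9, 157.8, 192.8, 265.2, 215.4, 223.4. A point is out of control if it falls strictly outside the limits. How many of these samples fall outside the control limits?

Compare each point to [150.6, 233.6]: sample 3 = 277.7 > UCL; sample 4 = 280.4 > UCL; sample 8 = 265.2 > UCL.

3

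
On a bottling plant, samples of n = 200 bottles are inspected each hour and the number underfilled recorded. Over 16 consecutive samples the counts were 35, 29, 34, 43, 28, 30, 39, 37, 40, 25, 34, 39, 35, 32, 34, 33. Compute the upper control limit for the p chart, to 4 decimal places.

0.2508

p̄ = Σdᵢ / (k·n) = 547 / (16 × 200) = 0.17094
UCL = p̄ + 3·√(p̄(1−p̄)/n) = 0.17094 + 3 × √(0.17094×0.82906/200) = 0.17094 + 3 × 0.02662 = 0.25080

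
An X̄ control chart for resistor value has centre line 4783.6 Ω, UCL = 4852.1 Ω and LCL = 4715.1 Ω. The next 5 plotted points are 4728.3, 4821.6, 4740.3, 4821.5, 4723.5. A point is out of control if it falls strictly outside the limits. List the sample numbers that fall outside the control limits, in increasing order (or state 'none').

All 5 points lie within [4715.1, 4852.1].

none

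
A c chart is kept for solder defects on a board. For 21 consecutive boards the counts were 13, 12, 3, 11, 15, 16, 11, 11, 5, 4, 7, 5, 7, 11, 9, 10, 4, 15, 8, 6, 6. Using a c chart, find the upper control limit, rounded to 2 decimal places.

c̄ = (13 + 12 + 3 + 11 + 15 + 16 + 11 + 11 + 5 + 4 + 7 + 5 + 7 + 11 + 9 + 10 + 4 + 15 + 8 + 6 + 6) / 21 = 189 / 21 = 9.0000
UCL = c̄ + 3√c̄ = 9.0000 + 3 × √9.0000 = 9.0000 + 3 × 3.0000 = 18.0000

18.00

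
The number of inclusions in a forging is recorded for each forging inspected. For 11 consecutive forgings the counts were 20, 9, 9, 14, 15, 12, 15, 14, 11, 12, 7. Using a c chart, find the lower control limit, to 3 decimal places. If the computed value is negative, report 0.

1.920

c̄ = (20 + 9 + 9 + 14 + 15 + 12 + 15 + 14 + 11 + 12 + 7) / 11 = 138 / 11 = 12.5455
LCL = c̄ − 3√c̄ = 12.5455 − 3 × 3.5420 = 1.9196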